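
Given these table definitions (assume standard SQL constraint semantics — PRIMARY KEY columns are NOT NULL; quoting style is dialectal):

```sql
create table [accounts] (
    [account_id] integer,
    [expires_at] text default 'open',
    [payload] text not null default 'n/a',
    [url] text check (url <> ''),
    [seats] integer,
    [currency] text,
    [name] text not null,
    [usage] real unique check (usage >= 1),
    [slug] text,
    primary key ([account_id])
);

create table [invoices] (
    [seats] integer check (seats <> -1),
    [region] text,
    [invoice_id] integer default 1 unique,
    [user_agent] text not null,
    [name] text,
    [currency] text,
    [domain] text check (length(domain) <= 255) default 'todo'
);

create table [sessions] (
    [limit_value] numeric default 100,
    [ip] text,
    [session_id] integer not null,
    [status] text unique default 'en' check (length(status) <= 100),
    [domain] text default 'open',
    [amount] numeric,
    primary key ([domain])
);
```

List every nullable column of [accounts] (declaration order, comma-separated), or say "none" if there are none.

expires_at, url, seats, currency, usage, slug

- account_id: part of the PRIMARY KEY, which implies NOT NULL → not nullable.
- expires_at: DEFAULT only fills an omitted column; an explicit NULL is still allowed → nullable.
- payload: declared NOT NULL → not nullable.
- url: CHECK does not forbid NULL (a CHECK constraint passes when its expression is NULL) → nullable.
- seats: no NOT NULL constraint applies → nullable.
- currency: no NOT NULL constraint applies → nullable.
- name: declared NOT NULL → not nullable.
- usage: CHECK does not forbid NULL (a CHECK constraint passes when its expression is NULL) → nullable.
- slug: no NOT NULL constraint applies → nullable.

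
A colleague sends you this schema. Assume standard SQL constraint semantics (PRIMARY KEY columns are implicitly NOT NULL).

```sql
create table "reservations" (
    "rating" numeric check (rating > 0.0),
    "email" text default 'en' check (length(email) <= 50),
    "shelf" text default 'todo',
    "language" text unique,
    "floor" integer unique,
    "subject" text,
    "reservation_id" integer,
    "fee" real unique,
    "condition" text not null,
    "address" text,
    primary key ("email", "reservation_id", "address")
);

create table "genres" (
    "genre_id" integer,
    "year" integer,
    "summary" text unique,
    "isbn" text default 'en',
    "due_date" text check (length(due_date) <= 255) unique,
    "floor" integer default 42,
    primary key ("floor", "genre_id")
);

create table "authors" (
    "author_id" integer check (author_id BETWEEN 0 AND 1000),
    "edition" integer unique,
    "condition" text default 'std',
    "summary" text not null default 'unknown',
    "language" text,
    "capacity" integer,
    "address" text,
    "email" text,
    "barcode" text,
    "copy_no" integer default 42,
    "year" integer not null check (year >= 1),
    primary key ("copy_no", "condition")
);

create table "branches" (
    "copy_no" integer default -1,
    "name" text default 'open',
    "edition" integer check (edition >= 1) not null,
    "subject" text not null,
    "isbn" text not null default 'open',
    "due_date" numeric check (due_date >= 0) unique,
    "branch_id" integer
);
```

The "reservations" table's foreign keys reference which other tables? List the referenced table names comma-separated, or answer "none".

No column in reservations has a REFERENCES clause.

none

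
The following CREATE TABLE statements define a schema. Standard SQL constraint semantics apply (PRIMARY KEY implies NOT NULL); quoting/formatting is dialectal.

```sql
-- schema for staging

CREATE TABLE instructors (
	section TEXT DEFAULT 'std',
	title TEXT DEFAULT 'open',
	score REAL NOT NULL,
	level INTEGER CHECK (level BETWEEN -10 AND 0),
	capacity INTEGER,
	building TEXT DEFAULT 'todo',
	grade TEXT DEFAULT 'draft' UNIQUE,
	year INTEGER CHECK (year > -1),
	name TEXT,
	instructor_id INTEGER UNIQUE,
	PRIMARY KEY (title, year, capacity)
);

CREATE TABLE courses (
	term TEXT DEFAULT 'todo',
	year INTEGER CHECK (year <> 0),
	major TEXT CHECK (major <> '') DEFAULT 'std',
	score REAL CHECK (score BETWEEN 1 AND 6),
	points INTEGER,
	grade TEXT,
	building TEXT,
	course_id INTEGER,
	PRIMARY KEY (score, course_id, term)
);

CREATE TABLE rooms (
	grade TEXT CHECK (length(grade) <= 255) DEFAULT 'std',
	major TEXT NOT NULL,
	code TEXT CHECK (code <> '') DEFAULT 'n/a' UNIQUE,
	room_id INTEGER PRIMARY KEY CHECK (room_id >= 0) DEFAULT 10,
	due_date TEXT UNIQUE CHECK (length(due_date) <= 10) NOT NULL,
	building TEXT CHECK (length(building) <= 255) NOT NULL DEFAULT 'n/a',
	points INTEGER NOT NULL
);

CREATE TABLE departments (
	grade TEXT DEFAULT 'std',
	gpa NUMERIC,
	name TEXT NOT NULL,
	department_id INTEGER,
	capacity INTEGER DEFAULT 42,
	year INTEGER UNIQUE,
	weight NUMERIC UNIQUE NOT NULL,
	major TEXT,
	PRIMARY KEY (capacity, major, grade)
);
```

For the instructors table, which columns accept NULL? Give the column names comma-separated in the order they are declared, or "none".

section, level, building, grade, name, instructor_id

- section: DEFAULT only fills an omitted column; an explicit NULL is still allowed → nullable.
- title: part of the PRIMARY KEY, which implies NOT NULL → not nullable.
- score: declared NOT NULL → not nullable.
- level: CHECK does not forbid NULL (a CHECK constraint passes when its expression is NULL) → nullable.
- capacity: part of the PRIMARY KEY, which implies NOT NULL → not nullable.
- building: DEFAULT only fills an omitted column; an explicit NULL is still allowed → nullable.
- grade: UNIQUE does not imply NOT NULL → nullable.
- year: part of the PRIMARY KEY, which implies NOT NULL → not nullable.
- name: no NOT NULL constraint applies → nullable.
- instructor_id: UNIQUE does not imply NOT NULL → nullable.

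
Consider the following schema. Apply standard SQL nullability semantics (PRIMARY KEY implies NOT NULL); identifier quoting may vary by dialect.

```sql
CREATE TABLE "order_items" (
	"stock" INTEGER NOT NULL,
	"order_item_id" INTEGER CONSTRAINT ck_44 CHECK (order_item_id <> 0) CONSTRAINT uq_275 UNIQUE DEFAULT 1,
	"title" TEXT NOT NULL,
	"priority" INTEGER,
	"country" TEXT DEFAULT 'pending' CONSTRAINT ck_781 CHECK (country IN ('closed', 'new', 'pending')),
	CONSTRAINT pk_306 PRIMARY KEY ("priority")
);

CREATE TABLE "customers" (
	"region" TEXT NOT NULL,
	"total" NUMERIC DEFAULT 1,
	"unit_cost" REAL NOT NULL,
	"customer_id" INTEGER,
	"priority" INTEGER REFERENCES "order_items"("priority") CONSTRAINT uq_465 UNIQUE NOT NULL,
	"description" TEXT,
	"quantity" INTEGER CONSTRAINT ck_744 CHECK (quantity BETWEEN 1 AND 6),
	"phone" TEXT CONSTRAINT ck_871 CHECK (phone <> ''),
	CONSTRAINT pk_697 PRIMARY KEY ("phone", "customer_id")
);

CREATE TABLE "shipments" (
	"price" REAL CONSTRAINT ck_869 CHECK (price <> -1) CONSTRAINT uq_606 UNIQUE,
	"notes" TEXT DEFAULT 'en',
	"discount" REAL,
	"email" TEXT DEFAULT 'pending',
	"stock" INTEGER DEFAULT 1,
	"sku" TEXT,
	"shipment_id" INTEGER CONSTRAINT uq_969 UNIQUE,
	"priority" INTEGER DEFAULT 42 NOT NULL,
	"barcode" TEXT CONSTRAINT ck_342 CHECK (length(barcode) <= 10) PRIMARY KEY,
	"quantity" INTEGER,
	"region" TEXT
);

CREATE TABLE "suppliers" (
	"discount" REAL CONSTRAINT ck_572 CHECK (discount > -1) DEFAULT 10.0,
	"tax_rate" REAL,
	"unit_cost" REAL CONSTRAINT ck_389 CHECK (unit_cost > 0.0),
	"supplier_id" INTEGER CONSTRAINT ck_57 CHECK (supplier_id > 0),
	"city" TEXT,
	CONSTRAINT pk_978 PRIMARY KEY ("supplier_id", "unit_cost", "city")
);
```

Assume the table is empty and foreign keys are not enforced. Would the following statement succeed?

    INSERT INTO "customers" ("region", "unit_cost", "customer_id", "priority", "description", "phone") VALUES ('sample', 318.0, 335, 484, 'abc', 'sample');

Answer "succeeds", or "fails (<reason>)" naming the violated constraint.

NOT NULL columns: customer_id is supplied; phone is supplied; priority is supplied; region is supplied; unit_cost is supplied.
CHECK constraints: 'sample' satisfies (phone <> '').
No constraint is violated.

succeeds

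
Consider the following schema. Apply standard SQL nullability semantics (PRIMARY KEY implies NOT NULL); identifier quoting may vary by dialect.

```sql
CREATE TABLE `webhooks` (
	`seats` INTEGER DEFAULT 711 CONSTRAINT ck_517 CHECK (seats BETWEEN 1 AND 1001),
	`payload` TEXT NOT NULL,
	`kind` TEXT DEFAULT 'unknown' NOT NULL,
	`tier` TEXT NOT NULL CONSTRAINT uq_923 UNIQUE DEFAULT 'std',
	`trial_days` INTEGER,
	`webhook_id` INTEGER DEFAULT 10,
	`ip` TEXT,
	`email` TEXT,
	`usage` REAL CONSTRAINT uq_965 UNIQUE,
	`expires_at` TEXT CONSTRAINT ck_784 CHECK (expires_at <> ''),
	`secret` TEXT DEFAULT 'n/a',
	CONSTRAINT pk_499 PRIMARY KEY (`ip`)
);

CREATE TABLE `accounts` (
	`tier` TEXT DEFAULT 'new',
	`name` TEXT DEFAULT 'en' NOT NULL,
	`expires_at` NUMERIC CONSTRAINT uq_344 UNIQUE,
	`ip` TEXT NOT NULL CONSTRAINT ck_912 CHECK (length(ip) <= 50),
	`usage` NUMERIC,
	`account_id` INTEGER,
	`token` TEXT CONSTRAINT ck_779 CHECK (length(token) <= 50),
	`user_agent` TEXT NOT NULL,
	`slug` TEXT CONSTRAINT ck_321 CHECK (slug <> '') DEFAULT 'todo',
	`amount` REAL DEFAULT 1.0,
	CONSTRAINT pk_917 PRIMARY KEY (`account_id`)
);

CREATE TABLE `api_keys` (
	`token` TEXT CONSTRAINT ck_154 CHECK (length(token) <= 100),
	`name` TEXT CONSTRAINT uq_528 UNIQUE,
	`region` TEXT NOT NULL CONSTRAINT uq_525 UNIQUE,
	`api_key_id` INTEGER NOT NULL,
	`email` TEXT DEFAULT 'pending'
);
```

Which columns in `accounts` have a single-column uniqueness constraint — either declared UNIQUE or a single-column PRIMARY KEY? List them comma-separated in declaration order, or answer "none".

- tier: no UNIQUE or single-column PK constraint.
- name: no UNIQUE or single-column PK constraint.
- expires_at: declared UNIQUE → unique.
- ip: no UNIQUE or single-column PK constraint.
- usage: no UNIQUE or single-column PK constraint.
- account_id: single-column PRIMARY KEY → unique.
- token: no UNIQUE or single-column PK constraint.
- user_agent: no UNIQUE or single-column PK constraint.
- slug: no UNIQUE or single-column PK constraint.
- amount: no UNIQUE or single-column PK constraint.

expires_at, account_id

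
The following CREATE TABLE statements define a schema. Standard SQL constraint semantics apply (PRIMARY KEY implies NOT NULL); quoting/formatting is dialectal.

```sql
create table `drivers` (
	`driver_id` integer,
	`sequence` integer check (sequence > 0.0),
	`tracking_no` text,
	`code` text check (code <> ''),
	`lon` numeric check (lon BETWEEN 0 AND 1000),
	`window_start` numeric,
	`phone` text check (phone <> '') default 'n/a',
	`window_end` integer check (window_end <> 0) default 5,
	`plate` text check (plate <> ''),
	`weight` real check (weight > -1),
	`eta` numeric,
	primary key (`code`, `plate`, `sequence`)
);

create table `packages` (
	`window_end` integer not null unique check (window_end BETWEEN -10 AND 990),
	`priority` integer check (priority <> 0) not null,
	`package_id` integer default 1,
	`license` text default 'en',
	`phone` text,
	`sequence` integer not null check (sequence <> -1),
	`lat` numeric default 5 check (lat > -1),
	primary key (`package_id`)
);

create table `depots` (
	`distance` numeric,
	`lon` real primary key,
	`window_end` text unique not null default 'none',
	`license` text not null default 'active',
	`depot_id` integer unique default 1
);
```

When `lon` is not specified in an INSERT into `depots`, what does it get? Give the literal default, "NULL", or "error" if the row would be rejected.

error

lon has no DEFAULT clause.
Omitting it would insert NULL, but it is part of the PRIMARY KEY, so the INSERT fails.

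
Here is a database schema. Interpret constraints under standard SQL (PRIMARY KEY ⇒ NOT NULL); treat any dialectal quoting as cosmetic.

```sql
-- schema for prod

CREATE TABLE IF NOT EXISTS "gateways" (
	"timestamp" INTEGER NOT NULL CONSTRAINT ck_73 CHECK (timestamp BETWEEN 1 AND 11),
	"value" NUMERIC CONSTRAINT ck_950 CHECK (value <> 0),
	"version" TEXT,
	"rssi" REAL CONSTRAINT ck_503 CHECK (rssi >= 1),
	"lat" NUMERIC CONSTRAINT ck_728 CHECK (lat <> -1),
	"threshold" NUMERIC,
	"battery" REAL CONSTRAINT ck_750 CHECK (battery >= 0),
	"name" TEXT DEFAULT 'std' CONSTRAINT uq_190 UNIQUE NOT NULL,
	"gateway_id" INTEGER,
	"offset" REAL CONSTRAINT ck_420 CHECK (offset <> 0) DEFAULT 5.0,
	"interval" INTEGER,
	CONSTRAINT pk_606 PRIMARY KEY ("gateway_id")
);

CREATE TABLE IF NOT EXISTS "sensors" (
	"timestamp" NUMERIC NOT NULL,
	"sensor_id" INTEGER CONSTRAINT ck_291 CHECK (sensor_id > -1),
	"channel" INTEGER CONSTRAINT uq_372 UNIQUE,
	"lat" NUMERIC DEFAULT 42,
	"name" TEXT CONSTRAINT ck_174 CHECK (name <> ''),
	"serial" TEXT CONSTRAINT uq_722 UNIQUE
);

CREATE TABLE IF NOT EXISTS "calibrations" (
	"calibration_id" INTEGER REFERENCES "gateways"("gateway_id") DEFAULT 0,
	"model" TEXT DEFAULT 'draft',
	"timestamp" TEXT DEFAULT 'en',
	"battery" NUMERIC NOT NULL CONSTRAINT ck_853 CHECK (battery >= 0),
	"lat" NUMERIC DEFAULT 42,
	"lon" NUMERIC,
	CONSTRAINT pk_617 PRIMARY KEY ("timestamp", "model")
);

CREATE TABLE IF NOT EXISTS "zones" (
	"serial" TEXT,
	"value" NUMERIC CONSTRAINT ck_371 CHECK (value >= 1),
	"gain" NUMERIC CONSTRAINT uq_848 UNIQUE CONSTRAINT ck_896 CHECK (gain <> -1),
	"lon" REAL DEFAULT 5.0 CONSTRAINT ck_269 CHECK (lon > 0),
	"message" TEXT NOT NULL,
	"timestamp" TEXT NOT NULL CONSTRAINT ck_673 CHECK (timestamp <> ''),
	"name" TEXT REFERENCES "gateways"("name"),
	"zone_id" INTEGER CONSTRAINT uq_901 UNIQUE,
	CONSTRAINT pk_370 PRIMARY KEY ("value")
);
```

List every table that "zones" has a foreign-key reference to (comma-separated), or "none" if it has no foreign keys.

gateways

- name REFERENCES gateways(name).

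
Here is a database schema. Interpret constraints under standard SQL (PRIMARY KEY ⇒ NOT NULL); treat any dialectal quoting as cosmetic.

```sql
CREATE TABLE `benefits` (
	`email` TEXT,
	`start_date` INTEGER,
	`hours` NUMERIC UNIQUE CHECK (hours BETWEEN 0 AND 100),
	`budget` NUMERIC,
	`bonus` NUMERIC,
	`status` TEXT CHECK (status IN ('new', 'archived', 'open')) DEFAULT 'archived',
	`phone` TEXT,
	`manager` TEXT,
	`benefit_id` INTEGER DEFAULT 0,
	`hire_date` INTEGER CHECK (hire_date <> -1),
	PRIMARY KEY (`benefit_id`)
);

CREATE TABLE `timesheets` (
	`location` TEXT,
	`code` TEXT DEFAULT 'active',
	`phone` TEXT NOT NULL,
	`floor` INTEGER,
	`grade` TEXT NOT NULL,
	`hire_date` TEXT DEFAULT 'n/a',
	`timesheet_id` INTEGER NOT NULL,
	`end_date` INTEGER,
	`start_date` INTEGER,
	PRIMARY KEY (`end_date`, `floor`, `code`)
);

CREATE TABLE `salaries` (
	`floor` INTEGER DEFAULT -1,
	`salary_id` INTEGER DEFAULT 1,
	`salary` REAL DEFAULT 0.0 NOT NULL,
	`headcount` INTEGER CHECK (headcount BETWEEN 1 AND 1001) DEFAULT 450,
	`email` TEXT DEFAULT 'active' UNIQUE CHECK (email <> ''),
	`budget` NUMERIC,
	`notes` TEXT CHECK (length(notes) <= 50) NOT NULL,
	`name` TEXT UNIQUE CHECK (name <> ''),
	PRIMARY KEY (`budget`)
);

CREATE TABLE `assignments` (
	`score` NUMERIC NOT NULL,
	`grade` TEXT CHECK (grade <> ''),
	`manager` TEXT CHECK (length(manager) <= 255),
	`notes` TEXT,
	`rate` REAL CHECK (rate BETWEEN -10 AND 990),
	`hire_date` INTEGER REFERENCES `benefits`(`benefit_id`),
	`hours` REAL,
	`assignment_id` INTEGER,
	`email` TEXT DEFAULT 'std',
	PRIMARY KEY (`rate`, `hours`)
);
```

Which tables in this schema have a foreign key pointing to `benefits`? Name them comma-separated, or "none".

- assignments.hire_date references benefits(benefit_id).

assignments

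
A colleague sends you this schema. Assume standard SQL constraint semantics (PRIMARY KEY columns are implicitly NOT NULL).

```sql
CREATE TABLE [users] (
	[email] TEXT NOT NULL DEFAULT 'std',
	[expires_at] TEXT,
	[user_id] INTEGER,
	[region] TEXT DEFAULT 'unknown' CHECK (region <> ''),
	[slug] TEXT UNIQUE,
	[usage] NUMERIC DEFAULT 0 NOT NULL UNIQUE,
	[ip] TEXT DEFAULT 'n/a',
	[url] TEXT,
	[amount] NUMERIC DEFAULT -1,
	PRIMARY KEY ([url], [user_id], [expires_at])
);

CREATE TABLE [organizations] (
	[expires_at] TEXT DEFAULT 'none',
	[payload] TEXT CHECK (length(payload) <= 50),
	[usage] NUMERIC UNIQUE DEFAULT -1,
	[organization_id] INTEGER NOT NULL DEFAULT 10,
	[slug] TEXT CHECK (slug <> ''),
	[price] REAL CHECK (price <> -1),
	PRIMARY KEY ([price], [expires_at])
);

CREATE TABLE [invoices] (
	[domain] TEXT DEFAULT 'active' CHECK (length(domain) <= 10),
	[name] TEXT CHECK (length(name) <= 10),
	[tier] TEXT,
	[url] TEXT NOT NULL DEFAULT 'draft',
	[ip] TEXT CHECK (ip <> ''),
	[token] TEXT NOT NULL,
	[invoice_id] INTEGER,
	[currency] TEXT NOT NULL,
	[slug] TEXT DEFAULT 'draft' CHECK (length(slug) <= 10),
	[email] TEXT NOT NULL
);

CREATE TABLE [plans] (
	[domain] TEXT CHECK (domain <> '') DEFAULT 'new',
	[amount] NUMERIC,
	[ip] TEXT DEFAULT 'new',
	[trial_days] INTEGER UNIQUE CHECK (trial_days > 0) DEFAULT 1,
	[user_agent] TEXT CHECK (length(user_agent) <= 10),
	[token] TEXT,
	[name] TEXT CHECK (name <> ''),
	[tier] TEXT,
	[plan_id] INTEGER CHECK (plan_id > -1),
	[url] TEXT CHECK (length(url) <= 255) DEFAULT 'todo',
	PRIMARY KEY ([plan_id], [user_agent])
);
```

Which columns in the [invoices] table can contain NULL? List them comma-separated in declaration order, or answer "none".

- domain: CHECK does not forbid NULL (a CHECK constraint passes when its expression is NULL) → nullable.
- name: CHECK does not forbid NULL (a CHECK constraint passes when its expression is NULL) → nullable.
- tier: no NOT NULL constraint applies → nullable.
- url: declared NOT NULL → not nullable.
- ip: CHECK does not forbid NULL (a CHECK constraint passes when its expression is NULL) → nullable.
- token: declared NOT NULL → not nullable.
- invoice_id: no NOT NULL constraint applies → nullable.
- currency: declared NOT NULL → not nullable.
- slug: CHECK does not forbid NULL (a CHECK constraint passes when its expression is NULL) → nullable.
- email: declared NOT NULL → not nullable.

domain, name, tier, ip, invoice_id, slug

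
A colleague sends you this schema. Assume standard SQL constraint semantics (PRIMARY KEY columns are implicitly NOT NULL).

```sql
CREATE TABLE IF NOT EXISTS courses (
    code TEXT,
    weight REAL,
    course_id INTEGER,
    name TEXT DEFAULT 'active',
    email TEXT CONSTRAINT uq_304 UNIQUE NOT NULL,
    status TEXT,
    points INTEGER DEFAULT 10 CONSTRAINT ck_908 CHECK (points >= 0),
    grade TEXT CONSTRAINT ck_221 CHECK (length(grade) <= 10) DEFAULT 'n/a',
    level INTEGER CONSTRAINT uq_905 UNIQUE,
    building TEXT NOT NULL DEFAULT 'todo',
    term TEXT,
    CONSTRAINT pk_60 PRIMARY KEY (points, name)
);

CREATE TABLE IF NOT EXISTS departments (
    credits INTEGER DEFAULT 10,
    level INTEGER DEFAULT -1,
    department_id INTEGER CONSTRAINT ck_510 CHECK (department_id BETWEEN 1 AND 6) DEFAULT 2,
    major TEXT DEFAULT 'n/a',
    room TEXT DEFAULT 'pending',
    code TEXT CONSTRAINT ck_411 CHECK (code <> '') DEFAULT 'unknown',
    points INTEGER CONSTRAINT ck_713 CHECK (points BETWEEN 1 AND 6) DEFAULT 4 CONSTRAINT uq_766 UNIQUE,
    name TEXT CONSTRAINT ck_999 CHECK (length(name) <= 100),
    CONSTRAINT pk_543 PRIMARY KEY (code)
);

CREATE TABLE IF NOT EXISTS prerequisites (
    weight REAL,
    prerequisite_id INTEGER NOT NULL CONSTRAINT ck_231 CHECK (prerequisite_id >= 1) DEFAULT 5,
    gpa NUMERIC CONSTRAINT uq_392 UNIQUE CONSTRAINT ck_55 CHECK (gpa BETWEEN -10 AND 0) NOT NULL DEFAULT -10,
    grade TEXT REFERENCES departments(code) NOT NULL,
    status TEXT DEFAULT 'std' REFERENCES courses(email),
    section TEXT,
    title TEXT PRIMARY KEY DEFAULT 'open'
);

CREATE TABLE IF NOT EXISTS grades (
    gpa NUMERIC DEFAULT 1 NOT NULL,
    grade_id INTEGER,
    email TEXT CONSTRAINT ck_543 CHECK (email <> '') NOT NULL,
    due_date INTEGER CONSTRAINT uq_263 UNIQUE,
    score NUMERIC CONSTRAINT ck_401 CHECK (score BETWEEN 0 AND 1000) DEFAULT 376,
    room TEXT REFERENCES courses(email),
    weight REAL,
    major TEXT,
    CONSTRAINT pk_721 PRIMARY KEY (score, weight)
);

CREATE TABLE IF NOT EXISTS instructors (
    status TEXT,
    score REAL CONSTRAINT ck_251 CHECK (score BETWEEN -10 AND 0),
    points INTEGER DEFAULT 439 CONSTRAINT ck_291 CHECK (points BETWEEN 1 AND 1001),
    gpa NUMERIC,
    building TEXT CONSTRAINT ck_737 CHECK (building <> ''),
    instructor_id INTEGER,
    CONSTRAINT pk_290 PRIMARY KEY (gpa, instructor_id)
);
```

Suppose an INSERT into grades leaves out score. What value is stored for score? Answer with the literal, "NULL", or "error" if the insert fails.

376

score has an explicit DEFAULT 376.
When the column is omitted from an INSERT, that default is used.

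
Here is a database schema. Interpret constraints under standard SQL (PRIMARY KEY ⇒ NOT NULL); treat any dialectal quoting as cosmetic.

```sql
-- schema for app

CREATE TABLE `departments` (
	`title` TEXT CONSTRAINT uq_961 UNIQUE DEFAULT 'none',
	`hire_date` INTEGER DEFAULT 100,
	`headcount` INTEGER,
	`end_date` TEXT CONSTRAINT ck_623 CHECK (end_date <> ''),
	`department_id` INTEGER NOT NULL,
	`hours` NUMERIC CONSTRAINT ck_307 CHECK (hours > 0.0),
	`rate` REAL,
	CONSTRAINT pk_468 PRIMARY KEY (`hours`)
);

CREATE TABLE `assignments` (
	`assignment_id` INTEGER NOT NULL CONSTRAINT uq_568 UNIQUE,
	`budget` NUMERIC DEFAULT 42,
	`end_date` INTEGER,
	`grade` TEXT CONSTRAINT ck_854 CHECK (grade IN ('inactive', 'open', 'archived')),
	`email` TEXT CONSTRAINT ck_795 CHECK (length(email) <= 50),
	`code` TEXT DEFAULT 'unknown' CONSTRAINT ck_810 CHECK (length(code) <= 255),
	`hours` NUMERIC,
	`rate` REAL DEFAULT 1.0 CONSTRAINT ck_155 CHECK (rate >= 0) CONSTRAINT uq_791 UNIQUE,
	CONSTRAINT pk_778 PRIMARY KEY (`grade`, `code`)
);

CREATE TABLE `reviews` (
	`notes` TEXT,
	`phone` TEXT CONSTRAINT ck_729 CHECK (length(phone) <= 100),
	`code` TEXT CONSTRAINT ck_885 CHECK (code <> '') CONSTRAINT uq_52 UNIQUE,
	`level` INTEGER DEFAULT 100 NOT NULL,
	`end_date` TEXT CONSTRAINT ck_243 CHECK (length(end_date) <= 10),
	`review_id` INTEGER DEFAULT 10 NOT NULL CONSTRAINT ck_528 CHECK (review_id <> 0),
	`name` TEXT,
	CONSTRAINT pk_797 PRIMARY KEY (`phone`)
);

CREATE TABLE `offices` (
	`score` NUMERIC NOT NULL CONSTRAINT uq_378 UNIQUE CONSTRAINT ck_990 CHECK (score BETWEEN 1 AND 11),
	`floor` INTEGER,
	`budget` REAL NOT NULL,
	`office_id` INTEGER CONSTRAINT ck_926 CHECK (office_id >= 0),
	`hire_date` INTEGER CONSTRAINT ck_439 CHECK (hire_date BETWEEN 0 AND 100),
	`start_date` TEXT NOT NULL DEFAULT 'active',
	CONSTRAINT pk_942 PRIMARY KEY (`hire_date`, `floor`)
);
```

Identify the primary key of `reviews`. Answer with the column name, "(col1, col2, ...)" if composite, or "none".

phone is declared PRIMARY KEY as a table-level PRIMARY KEY clause.

phone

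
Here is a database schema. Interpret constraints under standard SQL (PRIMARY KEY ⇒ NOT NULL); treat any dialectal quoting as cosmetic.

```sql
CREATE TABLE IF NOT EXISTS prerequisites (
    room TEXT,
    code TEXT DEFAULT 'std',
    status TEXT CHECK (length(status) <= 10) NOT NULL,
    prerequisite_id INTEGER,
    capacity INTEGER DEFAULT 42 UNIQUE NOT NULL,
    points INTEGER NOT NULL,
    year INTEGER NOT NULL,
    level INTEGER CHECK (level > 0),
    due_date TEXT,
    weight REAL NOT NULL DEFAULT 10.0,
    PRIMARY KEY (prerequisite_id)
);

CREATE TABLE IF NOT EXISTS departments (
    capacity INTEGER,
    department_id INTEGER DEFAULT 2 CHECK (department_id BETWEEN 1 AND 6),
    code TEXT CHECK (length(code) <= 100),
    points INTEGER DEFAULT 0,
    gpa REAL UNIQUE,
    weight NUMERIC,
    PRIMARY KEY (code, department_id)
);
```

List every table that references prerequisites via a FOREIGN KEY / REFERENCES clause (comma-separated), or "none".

none

No REFERENCES clause anywhere in the schema names prerequisites.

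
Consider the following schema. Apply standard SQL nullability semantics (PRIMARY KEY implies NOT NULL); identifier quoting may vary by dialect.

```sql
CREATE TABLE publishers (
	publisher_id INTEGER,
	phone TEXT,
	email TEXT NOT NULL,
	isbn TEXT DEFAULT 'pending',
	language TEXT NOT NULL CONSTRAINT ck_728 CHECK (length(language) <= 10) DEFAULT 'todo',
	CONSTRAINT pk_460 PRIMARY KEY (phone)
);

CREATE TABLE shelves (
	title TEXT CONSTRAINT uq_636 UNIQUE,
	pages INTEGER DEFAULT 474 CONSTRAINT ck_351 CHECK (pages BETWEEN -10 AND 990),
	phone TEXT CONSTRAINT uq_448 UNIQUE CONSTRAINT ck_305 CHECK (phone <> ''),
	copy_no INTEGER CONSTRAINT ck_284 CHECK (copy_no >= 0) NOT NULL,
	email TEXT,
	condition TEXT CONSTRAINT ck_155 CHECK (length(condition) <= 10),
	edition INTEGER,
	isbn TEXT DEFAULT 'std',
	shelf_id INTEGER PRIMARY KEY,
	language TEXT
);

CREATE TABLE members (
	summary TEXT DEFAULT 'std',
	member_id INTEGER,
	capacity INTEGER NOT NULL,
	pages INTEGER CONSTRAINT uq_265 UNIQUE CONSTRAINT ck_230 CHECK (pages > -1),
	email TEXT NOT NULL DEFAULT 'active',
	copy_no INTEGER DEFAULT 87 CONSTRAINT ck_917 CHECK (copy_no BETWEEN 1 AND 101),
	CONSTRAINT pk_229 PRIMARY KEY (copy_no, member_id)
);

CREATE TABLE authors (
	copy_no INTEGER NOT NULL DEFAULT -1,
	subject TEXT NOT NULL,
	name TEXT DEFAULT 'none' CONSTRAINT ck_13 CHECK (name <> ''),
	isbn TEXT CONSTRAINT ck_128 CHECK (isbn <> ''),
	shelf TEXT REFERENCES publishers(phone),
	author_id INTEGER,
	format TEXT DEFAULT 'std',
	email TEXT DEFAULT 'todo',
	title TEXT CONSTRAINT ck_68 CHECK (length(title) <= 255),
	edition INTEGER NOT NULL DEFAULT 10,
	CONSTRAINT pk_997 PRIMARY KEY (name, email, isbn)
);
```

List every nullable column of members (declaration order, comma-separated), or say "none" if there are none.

- summary: DEFAULT only fills an omitted column; an explicit NULL is still allowed → nullable.
- member_id: part of the PRIMARY KEY, which implies NOT NULL → not nullable.
- capacity: declared NOT NULL → not nullable.
- pages: CHECK does not forbid NULL (a CHECK constraint passes when its expression is NULL) → nullable.
- email: declared NOT NULL → not nullable.
- copy_no: part of the PRIMARY KEY, which implies NOT NULL → not nullable.

summary, pages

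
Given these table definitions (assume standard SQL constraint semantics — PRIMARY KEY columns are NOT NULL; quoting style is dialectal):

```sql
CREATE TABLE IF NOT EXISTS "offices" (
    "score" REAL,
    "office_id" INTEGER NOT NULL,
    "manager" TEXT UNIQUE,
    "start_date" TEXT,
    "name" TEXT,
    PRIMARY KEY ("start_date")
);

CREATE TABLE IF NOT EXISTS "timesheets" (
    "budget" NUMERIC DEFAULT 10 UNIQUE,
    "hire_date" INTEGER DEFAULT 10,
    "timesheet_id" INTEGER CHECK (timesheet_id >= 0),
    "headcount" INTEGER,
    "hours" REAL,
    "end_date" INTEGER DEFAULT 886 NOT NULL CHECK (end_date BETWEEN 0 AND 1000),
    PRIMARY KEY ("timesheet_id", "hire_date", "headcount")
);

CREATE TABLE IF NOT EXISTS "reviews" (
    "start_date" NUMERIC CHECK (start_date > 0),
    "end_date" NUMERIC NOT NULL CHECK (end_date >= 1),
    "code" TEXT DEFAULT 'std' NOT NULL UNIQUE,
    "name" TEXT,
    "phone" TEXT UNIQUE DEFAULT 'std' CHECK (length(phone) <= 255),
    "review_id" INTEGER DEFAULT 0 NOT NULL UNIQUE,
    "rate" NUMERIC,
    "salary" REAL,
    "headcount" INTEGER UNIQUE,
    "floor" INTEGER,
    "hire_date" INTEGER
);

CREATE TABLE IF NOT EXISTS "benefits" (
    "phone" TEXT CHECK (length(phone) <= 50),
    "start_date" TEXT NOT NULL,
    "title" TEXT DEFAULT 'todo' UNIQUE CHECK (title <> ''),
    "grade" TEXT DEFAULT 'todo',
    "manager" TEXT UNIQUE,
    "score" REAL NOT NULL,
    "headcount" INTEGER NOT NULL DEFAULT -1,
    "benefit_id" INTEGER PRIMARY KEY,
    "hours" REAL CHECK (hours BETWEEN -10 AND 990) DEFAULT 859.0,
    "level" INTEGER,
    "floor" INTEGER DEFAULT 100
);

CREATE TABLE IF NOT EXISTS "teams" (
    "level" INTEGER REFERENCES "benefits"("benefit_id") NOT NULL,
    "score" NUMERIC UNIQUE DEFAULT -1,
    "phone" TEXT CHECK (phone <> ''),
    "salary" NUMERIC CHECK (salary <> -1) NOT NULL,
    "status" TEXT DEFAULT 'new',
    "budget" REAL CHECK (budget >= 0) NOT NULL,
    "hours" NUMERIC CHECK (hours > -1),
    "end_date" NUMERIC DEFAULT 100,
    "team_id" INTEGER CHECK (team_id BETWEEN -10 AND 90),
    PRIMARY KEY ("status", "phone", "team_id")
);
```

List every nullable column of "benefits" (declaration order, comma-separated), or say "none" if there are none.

phone, title, grade, manager, hours, level, floor

- phone: CHECK does not forbid NULL (a CHECK constraint passes when its expression is NULL) → nullable.
- start_date: declared NOT NULL → not nullable.
- title: CHECK does not forbid NULL (a CHECK constraint passes when its expression is NULL) → nullable.
- grade: DEFAULT only fills an omitted column; an explicit NULL is still allowed → nullable.
- manager: UNIQUE does not imply NOT NULL → nullable.
- score: declared NOT NULL → not nullable.
- headcount: declared NOT NULL → not nullable.
- benefit_id: part of the PRIMARY KEY, which implies NOT NULL → not nullable.
- hours: CHECK does not forbid NULL (a CHECK constraint passes when its expression is NULL) → nullable.
- level: no NOT NULL constraint applies → nullable.
- floor: DEFAULT only fills an omitted column; an explicit NULL is still allowed → nullable.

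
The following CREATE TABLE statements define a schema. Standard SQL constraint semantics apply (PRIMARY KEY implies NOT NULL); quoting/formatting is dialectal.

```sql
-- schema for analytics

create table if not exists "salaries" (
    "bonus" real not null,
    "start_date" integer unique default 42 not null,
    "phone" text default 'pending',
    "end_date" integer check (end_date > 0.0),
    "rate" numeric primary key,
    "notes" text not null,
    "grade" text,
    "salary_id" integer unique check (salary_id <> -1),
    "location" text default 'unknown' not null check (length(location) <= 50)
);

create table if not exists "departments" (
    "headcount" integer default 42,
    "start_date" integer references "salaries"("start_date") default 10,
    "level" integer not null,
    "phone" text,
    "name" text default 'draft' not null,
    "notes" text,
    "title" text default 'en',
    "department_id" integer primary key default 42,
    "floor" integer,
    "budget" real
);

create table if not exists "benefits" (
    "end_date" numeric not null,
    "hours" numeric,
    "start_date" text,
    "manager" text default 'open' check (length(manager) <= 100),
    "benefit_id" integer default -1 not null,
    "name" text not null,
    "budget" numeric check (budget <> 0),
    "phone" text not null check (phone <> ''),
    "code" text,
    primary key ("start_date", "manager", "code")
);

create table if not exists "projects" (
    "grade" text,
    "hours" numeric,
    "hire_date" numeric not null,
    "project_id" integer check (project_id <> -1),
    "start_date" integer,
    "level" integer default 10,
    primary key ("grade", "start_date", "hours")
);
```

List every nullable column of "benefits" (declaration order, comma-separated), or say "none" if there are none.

- end_date: declared NOT NULL → not nullable.
- hours: no NOT NULL constraint applies → nullable.
- start_date: part of the PRIMARY KEY, which implies NOT NULL → not nullable.
- manager: part of the PRIMARY KEY, which implies NOT NULL → not nullable.
- benefit_id: declared NOT NULL → not nullable.
- name: declared NOT NULL → not nullable.
- budget: CHECK does not forbid NULL (a CHECK constraint passes when its expression is NULL) → nullable.
- phone: declared NOT NULL → not nullable.
- code: part of the PRIMARY KEY, which implies NOT NULL → not nullable.

hours, budget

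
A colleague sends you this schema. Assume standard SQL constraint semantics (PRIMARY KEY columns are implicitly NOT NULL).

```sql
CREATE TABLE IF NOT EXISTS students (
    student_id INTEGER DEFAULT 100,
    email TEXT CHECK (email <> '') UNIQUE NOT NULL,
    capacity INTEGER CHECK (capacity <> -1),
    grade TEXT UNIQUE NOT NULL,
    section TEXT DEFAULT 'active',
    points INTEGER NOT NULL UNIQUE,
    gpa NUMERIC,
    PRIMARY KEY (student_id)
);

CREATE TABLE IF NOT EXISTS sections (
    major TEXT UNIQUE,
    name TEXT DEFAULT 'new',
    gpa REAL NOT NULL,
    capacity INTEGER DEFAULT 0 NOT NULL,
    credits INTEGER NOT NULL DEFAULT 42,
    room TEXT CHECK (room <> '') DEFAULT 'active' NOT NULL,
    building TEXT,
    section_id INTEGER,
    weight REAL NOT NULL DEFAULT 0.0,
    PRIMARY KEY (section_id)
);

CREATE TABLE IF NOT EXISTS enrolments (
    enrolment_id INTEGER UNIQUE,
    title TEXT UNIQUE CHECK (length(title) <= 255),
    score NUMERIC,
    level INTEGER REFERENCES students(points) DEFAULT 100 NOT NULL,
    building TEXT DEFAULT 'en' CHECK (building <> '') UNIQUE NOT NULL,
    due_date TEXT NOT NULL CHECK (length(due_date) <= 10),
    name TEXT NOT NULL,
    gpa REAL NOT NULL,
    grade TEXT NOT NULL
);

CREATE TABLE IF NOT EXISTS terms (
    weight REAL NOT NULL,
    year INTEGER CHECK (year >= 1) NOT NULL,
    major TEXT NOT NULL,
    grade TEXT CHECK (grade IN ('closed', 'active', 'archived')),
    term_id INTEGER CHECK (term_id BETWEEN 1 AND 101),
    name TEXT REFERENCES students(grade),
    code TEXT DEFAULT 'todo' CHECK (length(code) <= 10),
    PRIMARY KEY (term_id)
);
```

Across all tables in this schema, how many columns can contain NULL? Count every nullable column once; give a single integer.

students: 3 nullable (capacity, section, gpa — PK (student_id) and explicit NOT NULL columns excluded).
sections: 3 nullable (major, name, building — PK (section_id) and explicit NOT NULL columns excluded).
enrolments: 3 nullable (enrolment_id, title, score — PK none and explicit NOT NULL columns excluded).
terms: 3 nullable (grade, name, code — PK (term_id) and explicit NOT NULL columns excluded).
Total: 3 + 3 + 3 + 3 = 12.

12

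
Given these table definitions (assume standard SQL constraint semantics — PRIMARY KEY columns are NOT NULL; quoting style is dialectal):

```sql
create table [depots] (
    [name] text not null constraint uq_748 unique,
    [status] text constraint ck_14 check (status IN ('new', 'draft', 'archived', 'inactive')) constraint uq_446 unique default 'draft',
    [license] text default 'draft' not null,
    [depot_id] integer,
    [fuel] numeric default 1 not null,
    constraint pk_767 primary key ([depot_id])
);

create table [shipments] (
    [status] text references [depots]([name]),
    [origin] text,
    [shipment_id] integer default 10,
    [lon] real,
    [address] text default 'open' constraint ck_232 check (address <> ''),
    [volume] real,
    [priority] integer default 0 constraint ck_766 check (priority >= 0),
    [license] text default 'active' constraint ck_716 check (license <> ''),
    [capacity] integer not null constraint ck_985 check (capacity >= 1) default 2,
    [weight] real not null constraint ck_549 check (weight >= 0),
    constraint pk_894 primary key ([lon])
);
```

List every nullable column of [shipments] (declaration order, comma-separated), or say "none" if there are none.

- status: a foreign key column may be NULL unless separately constrained → nullable.
- origin: no NOT NULL constraint applies → nullable.
- shipment_id: DEFAULT only fills an omitted column; an explicit NULL is still allowed → nullable.
- lon: part of the PRIMARY KEY, which implies NOT NULL → not nullable.
- address: CHECK does not forbid NULL (a CHECK constraint passes when its expression is NULL) → nullable.
- volume: no NOT NULL constraint applies → nullable.
- priority: CHECK does not forbid NULL (a CHECK constraint passes when its expression is NULL) → nullable.
- license: CHECK does not forbid NULL (a CHECK constraint passes when its expression is NULL) → nullable.
- capacity: declared NOT NULL → not nullable.
- weight: declared NOT NULL → not nullable.

status, origin, shipment_id, address, volume, priority, license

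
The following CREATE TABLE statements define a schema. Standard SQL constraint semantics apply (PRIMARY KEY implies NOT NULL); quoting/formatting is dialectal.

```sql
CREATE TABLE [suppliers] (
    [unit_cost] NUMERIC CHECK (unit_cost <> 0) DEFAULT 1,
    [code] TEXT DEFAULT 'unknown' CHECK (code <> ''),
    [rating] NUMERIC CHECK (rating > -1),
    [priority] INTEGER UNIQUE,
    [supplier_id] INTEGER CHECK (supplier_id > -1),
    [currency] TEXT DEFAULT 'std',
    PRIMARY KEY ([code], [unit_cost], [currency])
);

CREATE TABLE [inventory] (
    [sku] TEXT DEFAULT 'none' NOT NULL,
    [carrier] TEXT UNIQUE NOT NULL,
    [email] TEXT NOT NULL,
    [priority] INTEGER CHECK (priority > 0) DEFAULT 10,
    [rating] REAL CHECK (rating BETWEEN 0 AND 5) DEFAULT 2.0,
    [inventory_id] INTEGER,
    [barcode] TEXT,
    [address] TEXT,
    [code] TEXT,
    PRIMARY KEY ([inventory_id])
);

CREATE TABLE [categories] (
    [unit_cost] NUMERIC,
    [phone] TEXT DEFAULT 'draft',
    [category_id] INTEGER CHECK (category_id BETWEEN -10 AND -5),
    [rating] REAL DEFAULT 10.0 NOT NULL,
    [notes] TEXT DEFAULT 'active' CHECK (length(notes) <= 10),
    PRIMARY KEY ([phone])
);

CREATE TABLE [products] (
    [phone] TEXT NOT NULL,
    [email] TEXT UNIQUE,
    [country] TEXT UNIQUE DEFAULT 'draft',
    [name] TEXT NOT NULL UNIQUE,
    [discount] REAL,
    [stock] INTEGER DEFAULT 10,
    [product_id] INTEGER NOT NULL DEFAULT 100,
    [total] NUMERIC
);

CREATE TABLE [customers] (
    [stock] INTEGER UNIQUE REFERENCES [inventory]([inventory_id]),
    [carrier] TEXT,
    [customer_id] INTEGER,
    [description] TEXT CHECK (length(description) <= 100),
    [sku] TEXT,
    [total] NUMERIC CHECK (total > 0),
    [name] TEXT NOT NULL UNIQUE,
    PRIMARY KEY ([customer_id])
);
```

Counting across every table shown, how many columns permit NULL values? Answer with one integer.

21

suppliers: 3 nullable (rating, priority, supplier_id — PK (code, unit_cost, currency) and explicit NOT NULL columns excluded).
inventory: 5 nullable (priority, rating, barcode, address, code — PK (inventory_id) and explicit NOT NULL columns excluded).
categories: 3 nullable (unit_cost, category_id, notes — PK (phone) and explicit NOT NULL columns excluded).
products: 5 nullable (email, country, discount, stock, total — PK none and explicit NOT NULL columns excluded).
customers: 5 nullable (stock, carrier, description, sku, total — PK (customer_id) and explicit NOT NULL columns excluded).
Total: 3 + 5 + 3 + 5 + 5 = 21.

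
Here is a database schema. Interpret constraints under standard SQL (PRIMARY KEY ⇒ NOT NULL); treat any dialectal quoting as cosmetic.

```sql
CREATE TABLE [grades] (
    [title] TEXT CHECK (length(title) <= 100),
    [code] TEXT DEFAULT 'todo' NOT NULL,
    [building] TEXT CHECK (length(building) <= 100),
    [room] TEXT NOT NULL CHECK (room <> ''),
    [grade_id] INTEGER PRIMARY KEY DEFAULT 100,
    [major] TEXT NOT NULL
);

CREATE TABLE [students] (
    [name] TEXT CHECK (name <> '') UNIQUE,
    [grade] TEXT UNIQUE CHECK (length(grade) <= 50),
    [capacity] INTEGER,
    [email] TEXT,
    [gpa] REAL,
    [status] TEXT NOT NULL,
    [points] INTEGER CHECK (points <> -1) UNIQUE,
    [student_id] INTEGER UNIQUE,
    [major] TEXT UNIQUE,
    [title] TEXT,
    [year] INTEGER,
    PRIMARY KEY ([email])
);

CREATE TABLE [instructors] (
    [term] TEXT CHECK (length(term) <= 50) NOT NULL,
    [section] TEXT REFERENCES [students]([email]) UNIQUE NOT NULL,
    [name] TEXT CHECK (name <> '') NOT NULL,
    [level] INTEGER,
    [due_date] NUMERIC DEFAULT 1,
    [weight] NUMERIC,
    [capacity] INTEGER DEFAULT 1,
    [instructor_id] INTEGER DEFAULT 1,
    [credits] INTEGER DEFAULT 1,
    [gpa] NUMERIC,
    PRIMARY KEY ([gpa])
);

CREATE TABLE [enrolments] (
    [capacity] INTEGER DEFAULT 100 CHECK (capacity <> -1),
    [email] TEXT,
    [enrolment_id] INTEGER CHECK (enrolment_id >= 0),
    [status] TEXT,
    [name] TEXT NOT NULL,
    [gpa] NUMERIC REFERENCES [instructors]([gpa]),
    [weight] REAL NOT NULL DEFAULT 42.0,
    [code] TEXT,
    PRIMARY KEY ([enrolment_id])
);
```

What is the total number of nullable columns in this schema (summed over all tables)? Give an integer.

22

grades: 2 nullable (title, building — PK (grade_id) and explicit NOT NULL columns excluded).
students: 9 nullable (name, grade, capacity, gpa, points, student_id, major, title, year — PK (email) and explicit NOT NULL columns excluded).
instructors: 6 nullable (level, due_date, weight, capacity, instructor_id, credits — PK (gpa) and explicit NOT NULL columns excluded).
enrolments: 5 nullable (capacity, email, status, gpa, code — PK (enrolment_id) and explicit NOT NULL columns excluded).
Total: 2 + 9 + 6 + 5 = 22.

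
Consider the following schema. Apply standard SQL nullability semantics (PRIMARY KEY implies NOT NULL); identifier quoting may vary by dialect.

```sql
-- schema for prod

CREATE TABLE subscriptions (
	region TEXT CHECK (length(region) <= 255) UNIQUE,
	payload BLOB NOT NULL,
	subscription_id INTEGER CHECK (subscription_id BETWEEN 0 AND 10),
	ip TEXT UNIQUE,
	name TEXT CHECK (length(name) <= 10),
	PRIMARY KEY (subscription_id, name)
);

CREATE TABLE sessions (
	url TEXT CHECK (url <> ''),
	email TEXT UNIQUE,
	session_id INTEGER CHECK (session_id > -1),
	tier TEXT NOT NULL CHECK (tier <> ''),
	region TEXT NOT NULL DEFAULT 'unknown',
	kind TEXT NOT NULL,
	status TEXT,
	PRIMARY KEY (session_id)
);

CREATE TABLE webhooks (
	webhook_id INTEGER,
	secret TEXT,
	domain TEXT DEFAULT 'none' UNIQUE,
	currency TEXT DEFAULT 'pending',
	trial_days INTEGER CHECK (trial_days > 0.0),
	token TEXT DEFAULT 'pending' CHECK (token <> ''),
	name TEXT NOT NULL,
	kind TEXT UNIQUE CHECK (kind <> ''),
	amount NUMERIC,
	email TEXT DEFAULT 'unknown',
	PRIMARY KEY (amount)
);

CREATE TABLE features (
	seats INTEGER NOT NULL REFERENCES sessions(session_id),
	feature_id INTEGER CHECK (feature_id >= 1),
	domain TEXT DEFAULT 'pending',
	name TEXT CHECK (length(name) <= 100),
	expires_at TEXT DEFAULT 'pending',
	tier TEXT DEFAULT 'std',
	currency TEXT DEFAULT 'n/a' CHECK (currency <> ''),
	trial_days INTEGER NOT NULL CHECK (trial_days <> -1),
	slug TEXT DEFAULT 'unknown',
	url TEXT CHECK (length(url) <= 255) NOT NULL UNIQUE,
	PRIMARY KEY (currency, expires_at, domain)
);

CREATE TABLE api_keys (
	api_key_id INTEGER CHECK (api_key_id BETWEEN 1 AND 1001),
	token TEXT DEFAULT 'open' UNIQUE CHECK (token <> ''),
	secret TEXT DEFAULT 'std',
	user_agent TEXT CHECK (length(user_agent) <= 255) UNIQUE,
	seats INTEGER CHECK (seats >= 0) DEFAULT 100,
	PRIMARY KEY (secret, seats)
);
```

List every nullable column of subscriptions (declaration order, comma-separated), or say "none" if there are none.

region, ip

- region: CHECK does not forbid NULL (a CHECK constraint passes when its expression is NULL) → nullable.
- payload: declared NOT NULL → not nullable.
- subscription_id: part of the PRIMARY KEY, which implies NOT NULL → not nullable.
- ip: UNIQUE does not imply NOT NULL → nullable.
- name: part of the PRIMARY KEY, which implies NOT NULL → not nullable.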